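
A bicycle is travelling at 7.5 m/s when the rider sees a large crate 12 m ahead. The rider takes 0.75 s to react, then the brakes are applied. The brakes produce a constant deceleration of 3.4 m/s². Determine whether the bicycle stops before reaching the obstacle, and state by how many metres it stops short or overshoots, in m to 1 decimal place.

No — it overshoots by 1.9 m

Reaction distance = 7.5000 × 0.75 = 5.625 m.
Braking distance = v²/(2a) = 56.250 / 6.800 = 8.272 m.
Total stopping distance = 5.625 + 8.272 = 13.897 m, vs 12 m available — it cannot stop in time and overshoots by 13.897 − 12 = 1.897 m.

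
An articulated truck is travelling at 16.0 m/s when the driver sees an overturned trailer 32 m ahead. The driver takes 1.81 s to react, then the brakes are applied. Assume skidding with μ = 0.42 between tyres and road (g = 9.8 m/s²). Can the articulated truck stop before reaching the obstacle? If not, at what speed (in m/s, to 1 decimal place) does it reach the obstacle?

No — it strikes the obstacle at 15.2 m/s

a = μg = 0.42 × 9.8 = 4.116 m/s².
Reaction distance = 16.0000 × 1.81 = 28.960 m.
Braking distance needed to stop: v²/(2a) = 256.000 / 8.232 = 31.098 m, so total needed = 28.960 + 31.098 = 60.058 m > 32 m — it cannot stop.
Distance remaining when braking begins: 32 − 28.960 = 3.040 m.
v² = v₀² − 2a·d = 256.000 − 2 × 4.116 × 3.040 = 230.975 m²/s².
v = √230.975 = 15.198 m/s.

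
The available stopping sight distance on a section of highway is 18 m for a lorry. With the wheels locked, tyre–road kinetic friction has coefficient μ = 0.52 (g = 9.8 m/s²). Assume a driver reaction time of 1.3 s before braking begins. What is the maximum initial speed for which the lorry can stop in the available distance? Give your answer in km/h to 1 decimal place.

Maximum speed ≈ 30.4 km/h

a = μg = 0.52 × 9.8 = 5.096 m/s².
Stopping distance: v·t_r + v²/(2a) = 18 with t_r = 1.3 s and a = 5.096 m/s².
So v² + 13.250 v − 183.46 = 0.
Positive root: v = −a·t_r + √((a·t_r)² + 2a·d) = −6.625 + √(43.891 + 183.46) = 8.4532 m/s.
8.4532 m/s × 3.6 = 30.432 km/h.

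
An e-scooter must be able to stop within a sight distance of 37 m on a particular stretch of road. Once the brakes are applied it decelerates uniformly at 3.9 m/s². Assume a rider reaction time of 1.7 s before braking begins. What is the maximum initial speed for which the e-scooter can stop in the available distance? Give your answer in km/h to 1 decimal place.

Stopping distance: v·t_r + v²/(2a) = 37 with t_r = 1.7 s and a = 3.900 m/s².
So v² + 13.260 v − 288.60 = 0.
Positive root: v = −a·t_r + √((a·t_r)² + 2a·d) = −6.630 + √(43.957 + 288.60) = 11.6061 m/s.
11.6061 m/s × 3.6 = 41.782 km/h.

Maximum speed ≈ 41.8 km/h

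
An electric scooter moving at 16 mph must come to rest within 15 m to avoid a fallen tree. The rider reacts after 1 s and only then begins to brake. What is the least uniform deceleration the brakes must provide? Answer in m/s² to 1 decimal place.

Required deceleration ≈ 3.3 m/s²

16 mph × 0.44704 = 7.1526 m/s.
Distance covered during reaction = 7.1526 × 1 = 7.153 m.
Distance available for braking: 15 − 7.153 = 7.847 m.
v² = 2a·d ⇒ a = v²/(2d) = 7.1526² / (2 × 7.847) = 51.160 / 15.694 = 3.2598 m/s².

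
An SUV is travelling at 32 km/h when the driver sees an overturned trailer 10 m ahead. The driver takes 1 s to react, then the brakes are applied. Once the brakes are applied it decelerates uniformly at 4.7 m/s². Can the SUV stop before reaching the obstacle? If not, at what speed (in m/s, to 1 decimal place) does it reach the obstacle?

No — it strikes the obstacle at 8.3 m/s

32 km/h ÷ 3.6 = 8.8889 m/s.
Reaction distance = 8.8889 × 1 = 8.889 m.
Braking distance needed to stop: v²/(2a) = 79.013 / 9.400 = 8.406 m, so total needed = 8.889 + 8.406 = 17.295 m > 10 m — it cannot stop.
Distance remaining when braking begins: 10 − 8.889 = 1.111 m.
v² = v₀² − 2a·d = 79.013 − 2 × 4.700 × 1.111 = 68.570 m²/s².
v = √68.570 = 8.281 m/s.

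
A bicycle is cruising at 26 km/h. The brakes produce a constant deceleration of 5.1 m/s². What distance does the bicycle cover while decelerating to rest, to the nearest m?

26 km/h ÷ 3.6 = 7.2222 m/s.
Braking distance = v²/(2a) = 7.2222² / (2 × 5.100) = 52.160 / 10.200 = 5.114 m.

Braking distance ≈ 5 m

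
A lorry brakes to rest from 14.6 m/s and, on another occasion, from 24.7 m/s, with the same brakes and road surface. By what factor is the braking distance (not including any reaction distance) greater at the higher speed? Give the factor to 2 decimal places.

Braking distance d = v²/(2a), so with a fixed, d ∝ v².
Factor = (24.7/14.6)² = 1.6918² = 2.8622.

Factor ≈ 2.86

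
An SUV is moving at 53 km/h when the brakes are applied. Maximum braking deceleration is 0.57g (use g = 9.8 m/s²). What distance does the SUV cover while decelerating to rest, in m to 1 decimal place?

53 km/h ÷ 3.6 = 14.7222 m/s.
a = 0.57 × 9.8 = 5.586 m/s².
Braking distance = v²/(2a) = 14.7222² / (2 × 5.586) = 216.743 / 11.172 = 19.401 m.

Braking distance ≈ 19.4 m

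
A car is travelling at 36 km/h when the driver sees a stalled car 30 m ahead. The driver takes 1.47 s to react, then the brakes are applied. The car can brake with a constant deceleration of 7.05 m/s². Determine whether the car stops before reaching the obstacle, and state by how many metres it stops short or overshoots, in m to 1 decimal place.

36 km/h ÷ 3.6 = 10.0000 m/s.
Reaction distance = 10.0000 × 1.47 = 14.700 m.
Braking distance = v²/(2a) = 100.000 / 14.100 = 7.092 m.
Total stopping distance = 14.700 + 7.092 = 21.792 m, vs 30 m available — it stops with 30 − 21.792 = 8.208 m to spare.

Yes — it stops 8.2 m short of the obstacle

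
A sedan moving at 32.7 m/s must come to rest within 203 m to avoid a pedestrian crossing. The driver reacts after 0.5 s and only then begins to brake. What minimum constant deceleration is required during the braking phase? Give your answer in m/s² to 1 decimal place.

Distance covered during reaction = 32.7000 × 0.5 = 16.350 m.
Distance available for braking: 203 − 16.350 = 186.650 m.
v² = 2a·d ⇒ a = v²/(2d) = 32.7000² / (2 × 186.650) = 1069.290 / 373.300 = 2.8644 m/s².

Required deceleration ≈ 2.9 m/s²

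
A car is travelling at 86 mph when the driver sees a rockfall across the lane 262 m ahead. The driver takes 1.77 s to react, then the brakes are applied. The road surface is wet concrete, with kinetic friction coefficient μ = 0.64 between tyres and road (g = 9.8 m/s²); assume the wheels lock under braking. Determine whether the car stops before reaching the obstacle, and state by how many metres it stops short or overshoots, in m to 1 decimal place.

86 mph × 0.44704 = 38.4454 m/s.
a = μg = 0.64 × 9.8 = 6.272 m/s².
Reaction distance = 38.4454 × 1.77 = 68.048 m.
Braking distance = v²/(2a) = 1478.049 / 12.544 = 117.829 m.
Total stopping distance = 68.048 + 117.829 = 185.877 m, vs 262 m available — it stops with 262 − 185.877 = 76.123 m to spare.

Yes — it stops 76.1 m short of the obstacle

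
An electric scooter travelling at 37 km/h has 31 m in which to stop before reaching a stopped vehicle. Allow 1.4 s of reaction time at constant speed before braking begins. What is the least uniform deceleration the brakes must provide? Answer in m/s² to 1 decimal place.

37 km/h ÷ 3.6 = 10.2778 m/s.
Distance covered during reaction = 10.2778 × 1.4 = 14.389 m.
Distance available for braking: 31 − 14.389 = 16.611 m.
v² = 2a·d ⇒ a = v²/(2d) = 10.2778² / (2 × 16.611) = 105.633 / 33.222 = 3.1796 m/s².

Required deceleration ≈ 3.2 m/s²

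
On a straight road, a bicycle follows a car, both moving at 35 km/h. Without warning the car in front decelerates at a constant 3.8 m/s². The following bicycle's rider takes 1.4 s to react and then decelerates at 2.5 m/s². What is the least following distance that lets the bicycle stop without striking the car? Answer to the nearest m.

35 km/h ÷ 3.6 = 9.7222 m/s.
Leader travels v²/(2a_L) = 94.521 / 7.600 = 12.437 m before stopping.
Follower covers v·t_r = 9.7222 × 1.4 = 13.611 m while reacting, then v²/(2a_F) = 94.521 / 5.000 = 18.904 m while braking, for a total of 13.611 + 18.904 = 32.515 m.
Since a_F ≤ a_L and the follower starts braking later, the follower is never slower than the leader, so the closest approach is when both have stopped.
Minimum gap = 32.515 − 12.437 = 20.078 m.

Minimum gap ≈ 20 m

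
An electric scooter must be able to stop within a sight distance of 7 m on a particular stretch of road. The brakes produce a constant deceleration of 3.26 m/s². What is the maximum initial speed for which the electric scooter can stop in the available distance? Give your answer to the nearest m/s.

v²/(2a) = d ⇒ v = √(2 × 3.260 × 7) = √45.64 = 6.7557 m/s.

Maximum speed ≈ 7 m/s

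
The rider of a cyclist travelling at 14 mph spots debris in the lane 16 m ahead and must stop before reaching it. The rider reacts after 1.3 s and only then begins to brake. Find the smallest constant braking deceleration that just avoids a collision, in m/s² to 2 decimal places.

14 mph × 0.44704 = 6.2586 m/s.
Distance covered during reaction = 6.2586 × 1.3 = 8.136 m.
Distance available for braking: 16 − 8.136 = 7.864 m.
v² = 2a·d ⇒ a = v²/(2d) = 6.2586² / (2 × 7.864) = 39.170 / 15.728 = 2.4905 m/s².

Required deceleration ≈ 2.49 m/s²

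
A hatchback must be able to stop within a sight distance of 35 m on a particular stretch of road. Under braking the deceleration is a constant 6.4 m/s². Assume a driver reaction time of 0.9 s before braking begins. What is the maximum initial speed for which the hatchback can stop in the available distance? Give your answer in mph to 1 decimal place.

Stopping distance: v·t_r + v²/(2a) = 35 with t_r = 0.9 s and a = 6.400 m/s².
So v² + 11.520 v − 448.00 = 0.
Positive root: v = −a·t_r + √((a·t_r)² + 2a·d) = −5.760 + √(33.178 + 448.00) = 16.1758 m/s.
16.1758 m/s ÷ 0.44704 = 36.184 mph.

Maximum speed ≈ 36.2 mph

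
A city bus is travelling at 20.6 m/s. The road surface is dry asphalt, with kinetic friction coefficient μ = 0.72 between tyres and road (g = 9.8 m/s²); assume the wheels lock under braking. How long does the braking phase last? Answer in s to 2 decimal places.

a = μg = 0.72 × 9.8 = 7.056 m/s².
Braking time = v/a = 20.6000 / 7.056 = 2.920 s.

Braking time ≈ 2.92 s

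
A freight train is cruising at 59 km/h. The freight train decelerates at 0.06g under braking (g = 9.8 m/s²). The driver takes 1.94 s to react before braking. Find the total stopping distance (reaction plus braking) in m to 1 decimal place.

Total stopping distance ≈ 260.2 m

59 km/h ÷ 3.6 = 16.3889 m/s.
a = 0.06 × 9.8 = 0.588 m/s².
Reaction distance = v·t_r = 16.3889 × 1.94 = 31.794 m.
Braking distance = v²/(2a) = 16.3889² / (2 × 0.588) = 268.596 / 1.176 = 228.398 m.
Total = 31.794 + 228.398 = 260.192 m.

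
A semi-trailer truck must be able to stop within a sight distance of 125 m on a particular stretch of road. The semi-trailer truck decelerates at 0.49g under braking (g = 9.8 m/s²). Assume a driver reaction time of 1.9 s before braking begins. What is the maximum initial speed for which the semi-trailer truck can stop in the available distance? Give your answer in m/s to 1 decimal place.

a = 0.49 × 9.8 = 4.802 m/s².
Stopping distance: v·t_r + v²/(2a) = 125 with t_r = 1.9 s and a = 4.802 m/s².
So v² + 18.248 v − 1200.50 = 0.
Positive root: v = −a·t_r + √((a·t_r)² + 2a·d) = −9.124 + √(83.247 + 1200.50) = 26.7054 m/s.

Maximum speed ≈ 26.7 m/s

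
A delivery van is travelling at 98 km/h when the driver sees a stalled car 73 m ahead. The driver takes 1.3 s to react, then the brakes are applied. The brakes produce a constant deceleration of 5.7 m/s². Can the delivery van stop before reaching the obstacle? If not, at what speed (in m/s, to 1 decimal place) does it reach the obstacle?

98 km/h ÷ 3.6 = 27.2222 m/s.
Reaction distance = 27.2222 × 1.3 = 35.389 m.
Braking distance needed to stop: v²/(2a) = 741.048 / 11.400 = 65.004 m, so total needed = 35.389 + 65.004 = 100.393 m > 73 m — it cannot stop.
Distance remaining when braking begins: 73 − 35.389 = 37.611 m.
v² = v₀² − 2a·d = 741.048 − 2 × 5.700 × 37.611 = 312.283 m²/s².
v = √312.283 = 17.672 m/s.

No — it strikes the obstacle at 17.7 m/s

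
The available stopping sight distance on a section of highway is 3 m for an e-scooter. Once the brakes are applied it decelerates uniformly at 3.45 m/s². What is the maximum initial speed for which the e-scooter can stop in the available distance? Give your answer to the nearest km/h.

Maximum speed ≈ 16 km/h

v²/(2a) = d ⇒ v = √(2 × 3.450 × 3) = √20.70 = 4.5497 m/s.
4.5497 m/s × 3.6 = 16.379 km/h.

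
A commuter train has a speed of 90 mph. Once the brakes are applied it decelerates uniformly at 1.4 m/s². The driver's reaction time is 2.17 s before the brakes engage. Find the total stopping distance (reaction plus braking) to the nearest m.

90 mph × 0.44704 = 40.2336 m/s.
Reaction distance = v·t_r = 40.2336 × 2.17 = 87.307 m.
Braking distance = v²/(2a) = 40.2336² / (2 × 1.400) = 1618.743 / 2.800 = 578.123 m.
Total = 87.307 + 578.123 = 665.430 m.

Total stopping distance ≈ 665 m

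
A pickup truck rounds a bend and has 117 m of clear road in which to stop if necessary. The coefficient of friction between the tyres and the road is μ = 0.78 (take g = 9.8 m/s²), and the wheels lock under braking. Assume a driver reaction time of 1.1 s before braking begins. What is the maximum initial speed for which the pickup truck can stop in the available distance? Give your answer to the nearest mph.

Maximum speed ≈ 78 mph

a = μg = 0.78 × 9.8 = 7.644 m/s².
Stopping distance: v·t_r + v²/(2a) = 117 with t_r = 1.1 s and a = 7.644 m/s².
So v² + 16.817 v − 1788.70 = 0.
Positive root: v = −a·t_r + √((a·t_r)² + 2a·d) = −8.408 + √(70.694 + 1788.70) = 34.7127 m/s.
34.7127 m/s ÷ 0.44704 = 77.650 mph.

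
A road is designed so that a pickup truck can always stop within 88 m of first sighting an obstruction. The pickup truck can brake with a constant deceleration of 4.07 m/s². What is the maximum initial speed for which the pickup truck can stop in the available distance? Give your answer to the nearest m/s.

Maximum speed ≈ 27 m/s

v²/(2a) = d ⇒ v = √(2 × 4.070 × 88) = √716.32 = 26.7642 m/s.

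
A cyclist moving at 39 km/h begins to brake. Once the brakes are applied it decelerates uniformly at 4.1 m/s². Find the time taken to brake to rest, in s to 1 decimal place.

39 km/h ÷ 3.6 = 10.8333 m/s.
Braking time = v/a = 10.8333 / 4.100 = 2.642 s.

Braking time ≈ 2.6 s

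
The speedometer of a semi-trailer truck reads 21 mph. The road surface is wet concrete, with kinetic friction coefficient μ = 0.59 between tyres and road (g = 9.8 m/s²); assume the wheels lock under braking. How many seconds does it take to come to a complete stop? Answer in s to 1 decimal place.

Braking time ≈ 1.6 s

21 mph × 0.44704 = 9.3878 m/s.
a = μg = 0.59 × 9.8 = 5.782 m/s².
Braking time = v/a = 9.3878 / 5.782 = 1.624 s.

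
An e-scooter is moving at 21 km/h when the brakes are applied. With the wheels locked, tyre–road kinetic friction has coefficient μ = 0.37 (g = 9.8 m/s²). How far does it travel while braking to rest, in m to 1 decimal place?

Braking distance ≈ 4.7 m

21 km/h ÷ 3.6 = 5.8333 m/s.
a = μg = 0.37 × 9.8 = 3.626 m/s².
Braking distance = v²/(2a) = 5.8333² / (2 × 3.626) = 34.027 / 7.252 = 4.692 m.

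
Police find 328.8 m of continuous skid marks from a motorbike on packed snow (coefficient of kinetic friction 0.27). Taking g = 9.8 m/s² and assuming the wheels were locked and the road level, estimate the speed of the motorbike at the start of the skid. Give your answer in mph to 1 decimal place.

Initial speed ≈ 93.3 mph

Deceleration a = μg = 0.27 × 9.8 = 2.646 m/s².
v = √(2a·d) = √(2 × 2.646 × 328.8) = √1740.010 = 41.7134 m/s.
= 41.7134 ÷ 0.44704 = 93.310 mph.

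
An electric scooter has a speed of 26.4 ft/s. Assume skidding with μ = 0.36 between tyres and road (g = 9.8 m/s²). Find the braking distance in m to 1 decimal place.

Braking distance ≈ 9.2 m

26.4 ft/s × 0.3048 = 8.0467 m/s.
a = μg = 0.36 × 9.8 = 3.528 m/s².
Braking distance = v²/(2a) = 8.0467² / (2 × 3.528) = 64.749 / 7.056 = 9.176 m.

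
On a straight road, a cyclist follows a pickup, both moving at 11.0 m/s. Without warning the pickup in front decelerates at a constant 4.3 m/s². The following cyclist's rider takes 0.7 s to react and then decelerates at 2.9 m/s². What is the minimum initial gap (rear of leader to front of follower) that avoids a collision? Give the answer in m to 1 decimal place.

Leader travels v²/(2a_L) = 121.000 / 8.600 = 14.070 m before stopping.
Follower covers v·t_r = 11.0000 × 0.7 = 7.700 m while reacting, then v²/(2a_F) = 121.000 / 5.800 = 20.862 m while braking, for a total of 7.700 + 20.862 = 28.562 m.
Since a_F ≤ a_L and the follower starts braking later, the follower is never slower than the leader, so the closest approach is when both have stopped.
Minimum gap = 28.562 − 14.070 = 14.492 m.

Minimum gap ≈ 14.5 m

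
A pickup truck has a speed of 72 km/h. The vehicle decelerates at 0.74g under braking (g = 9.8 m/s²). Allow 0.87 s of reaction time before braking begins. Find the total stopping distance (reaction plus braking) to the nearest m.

72 km/h ÷ 3.6 = 20.0000 m/s.
a = 0.74 × 9.8 = 7.252 m/s².
Reaction distance = v·t_r = 20.0000 × 0.87 = 17.400 m.
Braking distance = v²/(2a) = 20.0000² / (2 × 7.252) = 400.000 / 14.504 = 27.579 m.
Total = 17.400 + 27.579 = 44.979 m.

Total stopping distance ≈ 45 m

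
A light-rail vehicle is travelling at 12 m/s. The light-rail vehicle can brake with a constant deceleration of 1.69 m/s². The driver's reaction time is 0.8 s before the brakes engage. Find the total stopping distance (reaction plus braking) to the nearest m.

Total stopping distance ≈ 52 m

Reaction distance = v·t_r = 12.0000 × 0.8 = 9.600 m.
Braking distance = v²/(2a) = 12.0000² / (2 × 1.690) = 144.000 / 3.380 = 42.604 m.
Total = 9.600 + 42.604 = 52.204 m.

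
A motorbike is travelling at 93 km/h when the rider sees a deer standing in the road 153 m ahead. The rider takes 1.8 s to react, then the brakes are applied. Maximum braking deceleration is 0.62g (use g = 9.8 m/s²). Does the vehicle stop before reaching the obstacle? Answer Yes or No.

Yes

93 km/h ÷ 3.6 = 25.8333 m/s.
a = 0.62 × 9.8 = 6.076 m/s².
Reaction distance = 25.8333 × 1.8 = 46.500 m.
Braking distance = v²/(2a) = 667.359 / 12.152 = 54.918 m.
Total stopping distance = 46.500 + 54.918 = 101.418 m, vs 153 m available — it stops with 153 − 101.418 = 51.582 m to spare.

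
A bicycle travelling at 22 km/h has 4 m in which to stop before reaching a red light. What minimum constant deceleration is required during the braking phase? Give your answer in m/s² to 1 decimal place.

22 km/h ÷ 3.6 = 6.1111 m/s.
v² = 2a·d ⇒ a = v²/(2d) = 6.1111² / (2 × 4.000) = 37.346 / 8.000 = 4.6682 m/s².

Required deceleration ≈ 4.7 m/s²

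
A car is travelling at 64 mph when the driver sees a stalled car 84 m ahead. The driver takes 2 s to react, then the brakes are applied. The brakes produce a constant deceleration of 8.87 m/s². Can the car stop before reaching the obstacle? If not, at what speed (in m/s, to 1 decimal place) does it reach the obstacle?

No — it strikes the obstacle at 18.5 m/s

64 mph × 0.44704 = 28.6106 m/s.
Reaction distance = 28.6106 × 2 = 57.221 m.
Braking distance needed to stop: v²/(2a) = 818.566 / 17.740 = 46.142 m, so total needed = 57.221 + 46.142 = 103.363 m > 84 m — it cannot stop.
Distance remaining when braking begins: 84 − 57.221 = 26.779 m.
v² = v₀² − 2a·d = 818.566 − 2 × 8.870 × 26.779 = 343.507 m²/s².
v = √343.507 = 18.534 m/s.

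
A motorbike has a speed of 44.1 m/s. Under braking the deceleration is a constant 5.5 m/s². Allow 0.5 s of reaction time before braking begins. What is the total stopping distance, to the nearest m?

Total stopping distance ≈ 199 m

Reaction distance = v·t_r = 44.1000 × 0.5 = 22.050 m.
Braking distance = v²/(2a) = 44.1000² / (2 × 5.500) = 1944.810 / 11.000 = 176.801 m.
Total = 22.050 + 176.801 = 198.851 m.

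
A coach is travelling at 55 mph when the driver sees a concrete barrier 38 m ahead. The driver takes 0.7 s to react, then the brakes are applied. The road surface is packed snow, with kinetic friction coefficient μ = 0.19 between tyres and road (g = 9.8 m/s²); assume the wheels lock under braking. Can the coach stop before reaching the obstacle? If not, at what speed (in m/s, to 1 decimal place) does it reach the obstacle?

55 mph × 0.44704 = 24.5872 m/s.
a = μg = 0.19 × 9.8 = 1.862 m/s².
Reaction distance = 24.5872 × 0.7 = 17.211 m.
Braking distance needed to stop: v²/(2a) = 604.530 / 3.724 = 162.334 m, so total needed = 17.211 + 162.334 = 179.545 m > 38 m — it cannot stop.
Distance remaining when braking begins: 38 − 17.211 = 20.789 m.
v² = v₀² − 2a·d = 604.530 − 2 × 1.862 × 20.789 = 527.112 m²/s².
v = √527.112 = 22.959 m/s.

No — it strikes the obstacle at 23.0 m/s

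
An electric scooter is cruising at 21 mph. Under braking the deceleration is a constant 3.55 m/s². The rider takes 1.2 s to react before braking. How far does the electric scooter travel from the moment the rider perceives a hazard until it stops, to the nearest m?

Total stopping distance ≈ 24 m

21 mph × 0.44704 = 9.3878 m/s.
Reaction distance = v·t_r = 9.3878 × 1.2 = 11.265 m.
Braking distance = v²/(2a) = 9.3878² / (2 × 3.550) = 88.131 / 7.100 = 12.413 m.
Total = 11.265 + 12.413 = 23.678 m.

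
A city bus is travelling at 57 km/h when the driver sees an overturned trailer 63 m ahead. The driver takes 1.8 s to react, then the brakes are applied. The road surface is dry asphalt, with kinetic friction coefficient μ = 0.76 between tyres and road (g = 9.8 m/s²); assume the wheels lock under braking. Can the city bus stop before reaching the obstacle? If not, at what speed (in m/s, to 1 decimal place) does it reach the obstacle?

57 km/h ÷ 3.6 = 15.8333 m/s.
a = μg = 0.76 × 9.8 = 7.448 m/s².
Reaction distance = 15.8333 × 1.8 = 28.500 m.
Braking distance = v²/(2a) = 250.693 / 14.896 = 16.830 m.
Total stopping distance = 28.500 + 16.830 = 45.330 m, vs 63 m available — it stops with 63 − 45.330 = 17.670 m to spare.

Yes — it stops about 17.7 m short of the obstacle, so it never reaches it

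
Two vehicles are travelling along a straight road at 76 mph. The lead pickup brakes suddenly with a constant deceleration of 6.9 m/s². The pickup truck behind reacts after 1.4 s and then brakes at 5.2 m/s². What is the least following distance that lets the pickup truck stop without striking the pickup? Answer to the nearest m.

Minimum gap ≈ 75 m

76 mph × 0.44704 = 33.9750 m/s.
Leader travels v²/(2a_L) = 1154.301 / 13.800 = 83.645 m before stopping.
Follower covers v·t_r = 33.9750 × 1.4 = 47.565 m while reacting, then v²/(2a_F) = 1154.301 / 10.400 = 110.990 m while braking, for a total of 47.565 + 110.990 = 158.555 m.
Since a_F ≤ a_L and the follower starts braking later, the follower is never slower than the leader, so the closest approach is when both have stopped.
Minimum gap = 158.555 − 83.645 = 74.910 m.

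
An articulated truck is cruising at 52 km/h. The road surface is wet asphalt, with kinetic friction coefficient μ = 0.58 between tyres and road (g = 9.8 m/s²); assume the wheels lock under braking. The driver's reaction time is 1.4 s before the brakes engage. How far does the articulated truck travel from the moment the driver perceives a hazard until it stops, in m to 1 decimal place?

Total stopping distance ≈ 38.6 m

52 km/h ÷ 3.6 = 14.4444 m/s.
a = μg = 0.58 × 9.8 = 5.684 m/s².
Reaction distance = v·t_r = 14.4444 × 1.4 = 20.222 m.
Braking distance = v²/(2a) = 14.4444² / (2 × 5.684) = 208.641 / 11.368 = 18.353 m.
Total = 20.222 + 18.353 = 38.575 m.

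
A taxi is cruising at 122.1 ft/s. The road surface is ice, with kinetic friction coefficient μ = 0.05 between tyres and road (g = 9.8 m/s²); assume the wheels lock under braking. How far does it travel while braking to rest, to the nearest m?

122.1 ft/s × 0.3048 = 37.2161 m/s.
a = μg = 0.05 × 9.8 = 0.490 m/s².
Braking distance = v²/(2a) = 37.2161² / (2 × 0.490) = 1385.038 / 0.980 = 1413.304 m.

Braking distance ≈ 1413 m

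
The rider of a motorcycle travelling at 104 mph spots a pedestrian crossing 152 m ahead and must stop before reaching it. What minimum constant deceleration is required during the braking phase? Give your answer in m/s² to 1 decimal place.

104 mph × 0.44704 = 46.4922 m/s.
v² = 2a·d ⇒ a = v²/(2d) = 46.4922² / (2 × 152.000) = 2161.525 / 304.000 = 7.1103 m/s².

Required deceleration ≈ 7.1 m/s²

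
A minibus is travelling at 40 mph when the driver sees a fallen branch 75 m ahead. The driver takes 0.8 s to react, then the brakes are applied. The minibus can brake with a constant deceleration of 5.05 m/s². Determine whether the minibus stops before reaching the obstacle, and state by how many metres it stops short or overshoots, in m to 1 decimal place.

40 mph × 0.44704 = 17.8816 m/s.
Reaction distance = 17.8816 × 0.8 = 14.305 m.
Braking distance = v²/(2a) = 319.752 / 10.100 = 31.659 m.
Total stopping distance = 14.305 + 31.659 = 45.964 m, vs 75 m available — it stops with 75 − 45.964 = 29.036 m to spare.

Yes — it stops 29.0 m short of the obstacle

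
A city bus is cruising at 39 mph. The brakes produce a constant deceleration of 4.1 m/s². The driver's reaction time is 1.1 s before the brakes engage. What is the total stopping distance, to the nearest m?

Total stopping distance ≈ 56 m

39 mph × 0.44704 = 17.4346 m/s.
Reaction distance = v·t_r = 17.4346 × 1.1 = 19.178 m.
Braking distance = v²/(2a) = 17.4346² / (2 × 4.100) = 303.965 / 8.200 = 37.069 m.
Total = 19.178 + 37.069 = 56.247 m.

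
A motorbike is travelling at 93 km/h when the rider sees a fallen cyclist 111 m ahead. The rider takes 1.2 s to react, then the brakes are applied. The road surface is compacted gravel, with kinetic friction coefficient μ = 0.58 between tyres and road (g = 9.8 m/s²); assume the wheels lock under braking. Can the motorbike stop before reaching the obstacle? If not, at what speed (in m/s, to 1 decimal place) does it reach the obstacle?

Yes — it stops about 21.3 m short of the obstacle, so it never reaches it

93 km/h ÷ 3.6 = 25.8333 m/s.
a = μg = 0.58 × 9.8 = 5.684 m/s².
Reaction distance = 25.8333 × 1.2 = 31.000 m.
Braking distance = v²/(2a) = 667.359 / 11.368 = 58.705 m.
Total stopping distance = 31.000 + 58.705 = 89.705 m, vs 111 m available — it stops with 111 − 89.705 = 21.295 m to spare.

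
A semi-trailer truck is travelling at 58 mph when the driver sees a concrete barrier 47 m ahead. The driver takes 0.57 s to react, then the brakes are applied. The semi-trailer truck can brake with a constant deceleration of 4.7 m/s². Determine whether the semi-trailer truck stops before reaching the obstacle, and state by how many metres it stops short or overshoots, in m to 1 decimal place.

No — it overshoots by 39.3 m

58 mph × 0.44704 = 25.9283 m/s.
Reaction distance = 25.9283 × 0.57 = 14.779 m.
Braking distance = v²/(2a) = 672.277 / 9.400 = 71.519 m.
Total stopping distance = 14.779 + 71.519 = 86.298 m, vs 47 m available — it cannot stop in time and overshoots by 86.298 − 47 = 39.298 m.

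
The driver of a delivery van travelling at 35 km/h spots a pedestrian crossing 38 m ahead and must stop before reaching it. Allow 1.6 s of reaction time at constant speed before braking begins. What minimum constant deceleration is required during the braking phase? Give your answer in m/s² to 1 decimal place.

Required deceleration ≈ 2.1 m/s²

35 km/h ÷ 3.6 = 9.7222 m/s.
Distance covered during reaction = 9.7222 × 1.6 = 15.556 m.
Distance available for braking: 38 − 15.556 = 22.444 m.
v² = 2a·d ⇒ a = v²/(2d) = 9.7222² / (2 × 22.444) = 94.521 / 44.888 = 2.1057 m/s².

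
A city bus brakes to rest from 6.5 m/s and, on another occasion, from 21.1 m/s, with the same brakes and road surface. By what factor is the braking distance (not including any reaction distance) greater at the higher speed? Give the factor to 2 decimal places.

Braking distance d = v²/(2a), so with a fixed, d ∝ v².
Factor = (21.1/6.5)² = 3.2462² = 10.5378.

Factor ≈ 10.54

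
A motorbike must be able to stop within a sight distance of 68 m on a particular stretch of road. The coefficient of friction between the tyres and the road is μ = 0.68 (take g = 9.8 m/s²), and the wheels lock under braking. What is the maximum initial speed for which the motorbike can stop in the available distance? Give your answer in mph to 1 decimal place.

Maximum speed ≈ 67.3 mph

a = μg = 0.68 × 9.8 = 6.664 m/s².
v²/(2a) = d ⇒ v = √(2 × 6.664 × 68) = √906.30 = 30.1048 m/s.
30.1048 m/s ÷ 0.44704 = 67.343 mph.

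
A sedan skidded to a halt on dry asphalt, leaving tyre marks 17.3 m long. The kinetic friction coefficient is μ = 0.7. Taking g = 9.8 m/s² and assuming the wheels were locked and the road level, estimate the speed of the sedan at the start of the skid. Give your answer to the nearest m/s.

Initial speed ≈ 15 m/s

Deceleration a = μg = 0.7 × 9.8 = 6.860 m/s².
v = √(2a·d) = √(2 × 6.860 × 17.3) = √237.356 = 15.4064 m/s.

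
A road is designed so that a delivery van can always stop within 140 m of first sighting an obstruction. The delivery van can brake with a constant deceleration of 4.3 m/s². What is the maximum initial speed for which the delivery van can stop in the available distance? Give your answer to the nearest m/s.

Maximum speed ≈ 35 m/s

v²/(2a) = d ⇒ v = √(2 × 4.300 × 140) = √1204.00 = 34.6987 m/s.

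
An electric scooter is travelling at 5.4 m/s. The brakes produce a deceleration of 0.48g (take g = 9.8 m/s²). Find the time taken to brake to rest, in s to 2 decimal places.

Braking time ≈ 1.15 s

a = 0.48 × 9.8 = 4.704 m/s².
Braking time = v/a = 5.4000 / 4.704 = 1.148 s.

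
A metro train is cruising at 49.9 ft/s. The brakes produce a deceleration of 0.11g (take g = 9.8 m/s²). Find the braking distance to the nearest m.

49.9 ft/s × 0.3048 = 15.2095 m/s.
a = 0.11 × 9.8 = 1.078 m/s².
Braking distance = v²/(2a) = 15.2095² / (2 × 1.078) = 231.329 / 2.156 = 107.295 m.

Braking distance ≈ 107 m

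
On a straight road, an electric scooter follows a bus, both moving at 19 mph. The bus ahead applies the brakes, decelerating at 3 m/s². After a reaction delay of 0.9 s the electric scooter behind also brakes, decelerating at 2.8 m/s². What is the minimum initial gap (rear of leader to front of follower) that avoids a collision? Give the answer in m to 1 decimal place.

19 mph × 0.44704 = 8.4938 m/s.
Leader travels v²/(2a_L) = 72.145 / 6.000 = 12.024 m before stopping.
Follower covers v·t_r = 8.4938 × 0.9 = 7.644 m while reacting, then v²/(2a_F) = 72.145 / 5.600 = 12.883 m while braking, for a total of 7.644 + 12.883 = 20.527 m.
Since a_F ≤ a_L and the follower starts braking later, the follower is never slower than the leader, so the closest approach is when both have stopped.
Minimum gap = 20.527 − 12.024 = 8.503 m.

Minimum gap ≈ 8.5 m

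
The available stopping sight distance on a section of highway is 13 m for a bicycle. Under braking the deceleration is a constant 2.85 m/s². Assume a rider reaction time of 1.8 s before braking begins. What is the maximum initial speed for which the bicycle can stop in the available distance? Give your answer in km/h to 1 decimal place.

Stopping distance: v·t_r + v²/(2a) = 13 with t_r = 1.8 s and a = 2.850 m/s².
So v² + 10.260 v − 74.10 = 0.
Positive root: v = −a·t_r + √((a·t_r)² + 2a·d) = −5.130 + √(26.317 + 74.10) = 4.8908 m/s.
4.8908 m/s × 3.6 = 17.607 km/h.

Maximum speed ≈ 17.6 km/h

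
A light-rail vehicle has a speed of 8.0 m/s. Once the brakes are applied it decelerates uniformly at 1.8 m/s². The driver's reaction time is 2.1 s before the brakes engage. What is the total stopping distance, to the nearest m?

Reaction distance = v·t_r = 8.0000 × 2.1 = 16.800 m.
Braking distance = v²/(2a) = 8.0000² / (2 × 1.800) = 64.000 / 3.600 = 17.778 m.
Total = 16.800 + 17.778 = 34.578 m.

Total stopping distance ≈ 35 m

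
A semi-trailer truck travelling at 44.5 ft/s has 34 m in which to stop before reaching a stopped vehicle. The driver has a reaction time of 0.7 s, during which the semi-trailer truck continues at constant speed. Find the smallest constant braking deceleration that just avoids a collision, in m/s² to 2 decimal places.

44.5 ft/s × 0.3048 = 13.5636 m/s.
Distance covered during reaction = 13.5636 × 0.7 = 9.495 m.
Distance available for braking: 34 − 9.495 = 24.505 m.
v² = 2a·d ⇒ a = v²/(2d) = 13.5636² / (2 × 24.505) = 183.971 / 49.010 = 3.7537 m/s².

Required deceleration ≈ 3.75 m/s²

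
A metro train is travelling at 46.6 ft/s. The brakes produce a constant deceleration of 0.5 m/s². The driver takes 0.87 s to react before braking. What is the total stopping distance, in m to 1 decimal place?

46.6 ft/s × 0.3048 = 14.2037 m/s.
Reaction distance = v·t_r = 14.2037 × 0.87 = 12.357 m.
Braking distance = v²/(2a) = 14.2037² / (2 × 0.500) = 201.745 / 1.000 = 201.745 m.
Total = 12.357 + 201.745 = 214.102 m.

Total stopping distance ≈ 214.1 m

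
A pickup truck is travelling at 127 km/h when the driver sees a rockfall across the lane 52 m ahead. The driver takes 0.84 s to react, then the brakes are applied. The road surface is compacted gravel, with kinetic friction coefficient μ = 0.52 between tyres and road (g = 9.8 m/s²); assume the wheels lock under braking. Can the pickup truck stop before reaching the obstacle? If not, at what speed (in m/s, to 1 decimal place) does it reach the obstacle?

127 km/h ÷ 3.6 = 35.2778 m/s.
a = μg = 0.52 × 9.8 = 5.096 m/s².
Reaction distance = 35.2778 × 0.84 = 29.633 m.
Braking distance needed to stop: v²/(2a) = 1244.523 / 10.192 = 122.108 m, so total needed = 29.633 + 122.108 = 151.741 m > 52 m — it cannot stop.
Distance remaining when braking begins: 52 − 29.633 = 22.367 m.
v² = v₀² − 2a·d = 1244.523 − 2 × 5.096 × 22.367 = 1016.559 m²/s².
v = √1016.559 = 31.884 m/s.

No — it strikes the obstacle at 31.9 m/s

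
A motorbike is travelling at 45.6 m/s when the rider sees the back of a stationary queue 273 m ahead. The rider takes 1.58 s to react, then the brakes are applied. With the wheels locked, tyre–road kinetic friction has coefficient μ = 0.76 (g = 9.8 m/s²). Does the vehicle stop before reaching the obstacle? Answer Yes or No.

Yes

a = μg = 0.76 × 9.8 = 7.448 m/s².
Reaction distance = 45.6000 × 1.58 = 72.048 m.
Braking distance = v²/(2a) = 2079.360 / 14.896 = 139.592 m.
Total stopping distance = 72.048 + 139.592 = 211.640 m, vs 273 m available — it stops with 273 − 211.640 = 61.360 m to spare.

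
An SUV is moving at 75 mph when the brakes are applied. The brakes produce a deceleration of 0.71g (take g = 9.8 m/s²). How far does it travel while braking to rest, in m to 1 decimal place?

75 mph × 0.44704 = 33.5280 m/s.
a = 0.71 × 9.8 = 6.958 m/s².
Braking distance = v²/(2a) = 33.5280² / (2 × 6.958) = 1124.127 / 13.916 = 80.779 m.

Braking distance ≈ 80.8 m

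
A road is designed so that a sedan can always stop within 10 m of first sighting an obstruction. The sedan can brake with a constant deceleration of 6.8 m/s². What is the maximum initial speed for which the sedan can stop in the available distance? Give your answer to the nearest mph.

Maximum speed ≈ 26 mph

v²/(2a) = d ⇒ v = √(2 × 6.800 × 10) = √136.00 = 11.6619 m/s.
11.6619 m/s ÷ 0.44704 = 26.087 mph.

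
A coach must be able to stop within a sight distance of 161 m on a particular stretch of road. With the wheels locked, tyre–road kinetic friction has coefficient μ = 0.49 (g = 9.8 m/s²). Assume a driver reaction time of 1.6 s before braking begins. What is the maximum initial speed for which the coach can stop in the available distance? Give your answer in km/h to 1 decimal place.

Maximum speed ≈ 116.6 km/h

a = μg = 0.49 × 9.8 = 4.802 m/s².
Stopping distance: v·t_r + v²/(2a) = 161 with t_r = 1.6 s and a = 4.802 m/s².
So v² + 15.366 v − 1546.24 = 0.
Positive root: v = −a·t_r + √((a·t_r)² + 2a·d) = −7.683 + √(59.028 + 1546.24) = 32.3828 m/s.
32.3828 m/s × 3.6 = 116.578 km/h.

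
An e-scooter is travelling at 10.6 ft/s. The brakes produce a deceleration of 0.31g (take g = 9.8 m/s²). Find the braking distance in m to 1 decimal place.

10.6 ft/s × 0.3048 = 3.2309 m/s.
a = 0.31 × 9.8 = 3.038 m/s².
Braking distance = v²/(2a) = 3.2309² / (2 × 3.038) = 10.439 / 6.076 = 1.718 m.

Braking distance ≈ 1.7 m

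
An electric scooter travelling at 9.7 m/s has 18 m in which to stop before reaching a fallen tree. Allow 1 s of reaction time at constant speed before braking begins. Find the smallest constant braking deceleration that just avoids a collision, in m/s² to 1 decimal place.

Distance covered during reaction = 9.7000 × 1 = 9.700 m.
Distance available for braking: 18 − 9.700 = 8.300 m.
v² = 2a·d ⇒ a = v²/(2d) = 9.7000² / (2 × 8.300) = 94.090 / 16.600 = 5.6681 m/s².

Required deceleration ≈ 5.7 m/s²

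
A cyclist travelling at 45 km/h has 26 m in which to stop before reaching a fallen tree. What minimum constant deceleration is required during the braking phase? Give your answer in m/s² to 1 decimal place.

45 km/h ÷ 3.6 = 12.5000 m/s.
v² = 2a·d ⇒ a = v²/(2d) = 12.5000² / (2 × 26.000) = 156.250 / 52.000 = 3.0048 m/s².

Required deceleration ≈ 3.0 m/s²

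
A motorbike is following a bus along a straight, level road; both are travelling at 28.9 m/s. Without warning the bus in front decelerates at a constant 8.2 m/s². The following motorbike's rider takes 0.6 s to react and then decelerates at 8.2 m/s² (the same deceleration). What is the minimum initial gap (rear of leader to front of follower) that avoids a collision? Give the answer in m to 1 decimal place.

Minimum gap ≈ 17.3 m

Leader travels v²/(2a_L) = 835.210 / 16.400 = 50.927 m before stopping.
Follower covers v·t_r = 28.9000 × 0.6 = 17.340 m while reacting, then v²/(2a_F) = 835.210 / 16.400 = 50.927 m while braking, for a total of 17.340 + 50.927 = 68.267 m.
Since a_F ≤ a_L and the follower starts braking later, the follower is never slower than the leader, so the closest approach is when both have stopped.
Minimum gap = 68.267 − 50.927 = 17.340 m.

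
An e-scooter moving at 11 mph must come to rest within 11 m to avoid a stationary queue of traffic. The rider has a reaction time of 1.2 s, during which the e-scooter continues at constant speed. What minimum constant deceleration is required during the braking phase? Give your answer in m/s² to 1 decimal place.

11 mph × 0.44704 = 4.9174 m/s.
Distance covered during reaction = 4.9174 × 1.2 = 5.901 m.
Distance available for braking: 11 − 5.901 = 5.099 m.
v² = 2a·d ⇒ a = v²/(2d) = 4.9174² / (2 × 5.099) = 24.181 / 10.198 = 2.3712 m/s².

Required deceleration ≈ 2.4 m/s²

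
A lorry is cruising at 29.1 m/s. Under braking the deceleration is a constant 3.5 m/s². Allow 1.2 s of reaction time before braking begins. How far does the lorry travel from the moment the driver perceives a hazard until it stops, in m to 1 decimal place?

Reaction distance = v·t_r = 29.1000 × 1.2 = 34.920 m.
Braking distance = v²/(2a) = 29.1000² / (2 × 3.500) = 846.810 / 7.000 = 120.973 m.
Total = 34.920 + 120.973 = 155.893 m.

Total stopping distance ≈ 155.9 m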